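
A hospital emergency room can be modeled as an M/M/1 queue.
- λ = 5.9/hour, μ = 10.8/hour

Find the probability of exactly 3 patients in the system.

ρ = λ/μ = 5.9/10.8 = 0.5463
P(n) = (1-ρ)ρⁿ
P(3) = (1-0.5463) × 0.5463^3
P(3) = 0.45370 × 0.16304
P(3) = 0.07397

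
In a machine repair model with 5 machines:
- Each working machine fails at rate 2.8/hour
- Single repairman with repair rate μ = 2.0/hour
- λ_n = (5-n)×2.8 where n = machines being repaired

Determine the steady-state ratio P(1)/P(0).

P(1)/P(0) = ∏_{i=0}^{1-1} λ_i/μ_{i+1}
= (5-0)×2.8/2.0
= 7.0000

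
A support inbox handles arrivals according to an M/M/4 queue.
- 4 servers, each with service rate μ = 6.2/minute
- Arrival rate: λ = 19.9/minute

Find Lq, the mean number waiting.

Traffic intensity: ρ = λ/(cμ) = 19.9/(4×6.2) = 0.8024
Since ρ = 0.8024 < 1, system is stable.
Offered load a = λ/μ = cρ = 19.9/6.2 = 3.2097
P₀ = [ Σₙ₌₀^3 aⁿ/n! + a^4/(4!(1-ρ)) ]⁻¹
Σ = a^0/0! + a^1/1! + a^2/2! + a^3/3! = 1.0000 + 3.2097 + 5.1510 + 5.5110 = 14.8717
a^4/(4!(1-ρ)) = 106.1318/(24 × 0.197581) = 22.3815
P₀ = 1/(14.8717 + 22.3815) = 0.02684
Lq = P₀·a^4·ρ / (4!(1-ρ)²) = 0.0268433 × 106.1318 × 0.802419 / (24 × 0.0390381) = 2.4400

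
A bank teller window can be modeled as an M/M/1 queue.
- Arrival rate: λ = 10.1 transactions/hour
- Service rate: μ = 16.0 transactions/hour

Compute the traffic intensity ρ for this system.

Server utilization: ρ = λ/μ
ρ = 10.1/16.0 = 0.6312
The server is busy 63.12% of the time.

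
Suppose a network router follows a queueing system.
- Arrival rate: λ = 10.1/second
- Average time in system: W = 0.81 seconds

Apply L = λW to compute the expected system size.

Little's Law: L = λW
L = 10.1 × 0.81 = 8.1810 packets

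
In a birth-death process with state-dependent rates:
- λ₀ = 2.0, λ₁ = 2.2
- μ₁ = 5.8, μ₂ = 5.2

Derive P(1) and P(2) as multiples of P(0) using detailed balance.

Balance equations:
State 0: λ₀P₀ = μ₁P₁ → P₁ = (λ₀/μ₁)P₀ = (2.0/5.8)P₀ = 0.3448P₀
State 1: P₂ = (λ₀λ₁)/(μ₁μ₂)P₀ = (2.0×2.2)/(5.8×5.2)P₀ = 0.1459P₀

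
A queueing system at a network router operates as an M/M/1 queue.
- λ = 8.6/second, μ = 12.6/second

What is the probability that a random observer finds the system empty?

ρ = λ/μ = 8.6/12.6 = 0.6825
P(0) = 1 - ρ = 1 - 0.6825 = 0.3175
The server is idle 31.75% of the time.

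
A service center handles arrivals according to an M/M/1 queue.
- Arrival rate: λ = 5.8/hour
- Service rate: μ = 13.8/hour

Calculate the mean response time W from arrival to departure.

First, compute utilization: ρ = λ/μ = 5.8/13.8 = 0.4203
For M/M/1: W = 1/(μ-λ)
W = 1/(13.8-5.8) = 1/8.00
W = 0.1250 hours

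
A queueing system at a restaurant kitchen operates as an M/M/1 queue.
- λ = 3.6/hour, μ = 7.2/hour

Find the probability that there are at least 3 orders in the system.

ρ = λ/μ = 3.6/7.2 = 0.5000
P(N ≥ n) = ρⁿ
P(N ≥ 3) = 0.5000^3
P(N ≥ 3) = 0.1250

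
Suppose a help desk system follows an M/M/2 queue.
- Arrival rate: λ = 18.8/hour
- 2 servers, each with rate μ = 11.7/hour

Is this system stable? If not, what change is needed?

Stability requires ρ = λ/(cμ) < 1
ρ = 18.8/(2 × 11.7) = 18.8/23.40 = 0.8034
Since 0.8034 < 1, the system is STABLE.
The servers are busy 80.34% of the time.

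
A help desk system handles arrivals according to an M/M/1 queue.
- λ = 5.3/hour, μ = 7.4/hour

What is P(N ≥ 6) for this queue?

ρ = λ/μ = 5.3/7.4 = 0.7162
P(N ≥ n) = ρⁿ
P(N ≥ 6) = 0.7162^6
P(N ≥ 6) = 0.1350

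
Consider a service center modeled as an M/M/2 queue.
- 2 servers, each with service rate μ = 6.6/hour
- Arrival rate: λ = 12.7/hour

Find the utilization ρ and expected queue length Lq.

Traffic intensity: ρ = λ/(cμ) = 12.7/(2×6.6) = 0.9621
Since ρ = 0.9621 < 1, system is stable.
Offered load a = λ/μ = cρ = 12.7/6.6 = 1.9242
P₀ = [ Σₙ₌₀^1 aⁿ/n! + a^2/(2!(1-ρ)) ]⁻¹
Σ = a^0/0! + a^1/1! = 1.0000 + 1.9242 = 2.9242
a^2/(2!(1-ρ)) = 3.70271/(2 × 0.0378788) = 48.8758
P₀ = 1/(2.9242 + 48.8758) = 0.01931
Lq = P₀·a^2·ρ / (2!(1-ρ)²) = 0.0193050 × 3.70271 × 0.962121 / (2 × 0.00143480) = 23.9661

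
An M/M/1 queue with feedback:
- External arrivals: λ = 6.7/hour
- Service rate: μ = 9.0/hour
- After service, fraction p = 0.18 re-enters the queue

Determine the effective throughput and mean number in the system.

Effective arrival rate: λ_eff = λ/(1-p) = 6.7/(1-0.18) = 6.7/0.82 = 8.17073
ρ = λ_eff/μ = 8.17073/9.0 = 0.907859
L = ρ/(1-ρ) = 0.907859/(1-0.907859) = 9.8529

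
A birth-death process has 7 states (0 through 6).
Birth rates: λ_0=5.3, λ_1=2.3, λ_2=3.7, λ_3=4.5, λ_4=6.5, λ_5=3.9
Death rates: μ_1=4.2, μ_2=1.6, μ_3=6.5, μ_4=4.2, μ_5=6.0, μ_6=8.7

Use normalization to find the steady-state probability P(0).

Ratios P(n)/P(0) = (λ₀···λₙ₋₁)/(μ₁···μₙ):
P(1)/P(0) = (5.3)/(4.2) = 1.2619
P(2)/P(0) = (5.3×2.3)/(4.2×1.6) = 1.8140
P(3)/P(0) = (5.3×2.3×3.7)/(4.2×1.6×6.5) = 1.0326
P(4)/P(0) = (5.3×2.3×3.7×4.5)/(4.2×1.6×6.5×4.2) = 1.1063
P(5)/P(0) = (5.3×2.3×3.7×4.5×6.5)/(4.2×1.6×6.5×4.2×6.0) = 1.1985
P(6)/P(0) = (5.3×2.3×3.7×4.5×6.5×3.9)/(4.2×1.6×6.5×4.2×6.0×8.7) = 0.5373

Normalization: ∑ P(n) = 1
P(0) × (1.0000 + 1.2619 + 1.8140 + 1.0326 + 1.1063 + 1.1985 + 0.5373) = 1
P(0) × 7.9506 = 1
P(0) = 1/7.9506 = 0.1258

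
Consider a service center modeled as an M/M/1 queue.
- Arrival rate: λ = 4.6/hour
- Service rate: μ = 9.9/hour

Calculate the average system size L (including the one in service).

ρ = λ/μ = 4.6/9.9 = 0.4646
For M/M/1: L = λ/(μ-λ)
L = 4.6/(9.9-4.6) = 4.6/5.30
L = 0.8679 customers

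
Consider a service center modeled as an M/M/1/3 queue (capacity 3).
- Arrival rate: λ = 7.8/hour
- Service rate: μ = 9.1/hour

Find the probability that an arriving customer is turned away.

ρ = λ/μ = 7.8/9.1 = 0.85714
P₀ = (1-ρ)/(1-ρ^(K+1)) = (1-0.85714)/(1-0.85714^4) = 0.14286/0.46023 = 0.3104
P_K = P₀×ρ^K = 0.3104 × 0.85714^3 = 0.3104 × 0.6297 = 0.1955
Blocking probability = 19.55%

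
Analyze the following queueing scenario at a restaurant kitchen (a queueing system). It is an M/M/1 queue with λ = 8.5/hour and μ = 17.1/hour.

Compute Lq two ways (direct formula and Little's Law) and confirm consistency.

Method 1 (direct): Lq = λ²/(μ(μ-λ)) = 72.25/(17.1 × 8.60) = 0.4913

Method 2 (Little's Law):
W = 1/(μ-λ) = 1/8.60 = 0.11628
Wq = W - 1/μ = 0.11628 - 0.058480 = 0.05780
Lq = λWq = 8.5 × 0.05780 = 0.4913 ✔ (matches Method 1)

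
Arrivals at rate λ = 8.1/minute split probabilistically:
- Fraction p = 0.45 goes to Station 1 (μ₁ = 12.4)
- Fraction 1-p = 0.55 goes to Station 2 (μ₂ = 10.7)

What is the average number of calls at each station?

Effective rates: λ₁ = 8.1×0.45 = 3.645, λ₂ = 8.1×0.55 = 4.455
Station 1: ρ₁ = 3.645/12.4 = 0.29395, L₁ = ρ₁/(1-ρ₁) = 0.29395/(1-0.29395) = 0.4163
Station 2: ρ₂ = 4.455/10.7 = 0.41636, L₂ = ρ₂/(1-ρ₂) = 0.41636/(1-0.41636) = 0.7134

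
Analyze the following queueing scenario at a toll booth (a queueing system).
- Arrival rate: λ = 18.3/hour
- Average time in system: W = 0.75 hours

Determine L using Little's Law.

Little's Law: L = λW
L = 18.3 × 0.75 = 13.7250 vehicles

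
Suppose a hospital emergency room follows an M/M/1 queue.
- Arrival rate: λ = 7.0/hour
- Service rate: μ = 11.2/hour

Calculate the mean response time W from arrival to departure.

First, compute utilization: ρ = λ/μ = 7.0/11.2 = 0.6250
For M/M/1: W = 1/(μ-λ)
W = 1/(11.2-7.0) = 1/4.20
W = 0.2381 hours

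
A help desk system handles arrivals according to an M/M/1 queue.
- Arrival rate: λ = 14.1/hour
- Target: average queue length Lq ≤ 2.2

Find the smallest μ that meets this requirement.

For M/M/1: Lq = λ²/(μ(μ-λ))
Need Lq ≤ 2.2, i.e. μ(μ-λ) ≥ λ²/2.2
μ² - 14.1μ - 198.81/2.2 ≥ 0  →  μ² - 14.1μ - 90.36818 ≥ 0
Quadratic formula (positive root): μ = [λ + √(λ² + 4×90.36818)]/2
Discriminant: 198.81 + 4×90.36818 = 560.2827, √560.2827 = 23.6703
μ ≥ (14.1 + 23.6703)/2 = 18.8851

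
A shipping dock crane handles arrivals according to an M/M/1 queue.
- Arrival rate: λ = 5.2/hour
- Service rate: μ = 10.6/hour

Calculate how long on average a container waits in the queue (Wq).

First, compute utilization: ρ = λ/μ = 5.2/10.6 = 0.4906
For M/M/1: Wq = λ/(μ(μ-λ))
Wq = 5.2/(10.6 × (10.6-5.2))
Wq = 5.2/(10.6 × 5.40)
Wq = 0.09085 hours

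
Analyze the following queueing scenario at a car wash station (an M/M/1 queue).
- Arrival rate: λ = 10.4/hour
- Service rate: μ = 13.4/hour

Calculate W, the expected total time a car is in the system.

First, compute utilization: ρ = λ/μ = 10.4/13.4 = 0.7761
For M/M/1: W = 1/(μ-λ)
W = 1/(13.4-10.4) = 1/3.00
W = 0.3333 hours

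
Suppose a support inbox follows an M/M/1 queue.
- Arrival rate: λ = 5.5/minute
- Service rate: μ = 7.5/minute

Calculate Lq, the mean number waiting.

ρ = λ/μ = 5.5/7.5 = 0.7333
For M/M/1: Lq = λ²/(μ(μ-λ))
Lq = 30.25/(7.5 × 2.00)
Lq = 2.0167 emails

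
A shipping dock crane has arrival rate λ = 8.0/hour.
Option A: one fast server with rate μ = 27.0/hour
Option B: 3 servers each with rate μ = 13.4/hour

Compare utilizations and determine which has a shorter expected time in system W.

Option A: single server μ = 27.0 (M/M/1)
  ρ_A = 8.0/27.0 = 0.2963
  W_A = 1/(μ-λ) = 1/(27.0-8.0) = 1/19.00 = 0.05263

Option B: 3 servers μ = 13.4 (M/M/3)
  ρ_B = λ/(cμ) = 8.0/(3×13.4) = 0.1990
  Offered load a = λ/μ = cρ = 8.0/13.4 = 0.5970
  P₀ = [ Σₙ₌₀^2 aⁿ/n! + a^3/(3!(1-ρ)) ]⁻¹
  Σ = a^0/0! + a^1/1! + a^2/2! = 1.0000 + 0.5970 + 0.1782 = 1.7752
  a^3/(3!(1-ρ)) = 0.2128/(6 × 0.8010) = 0.04428
  P₀ = 1/(1.7752 + 0.04428) = 0.5496
  Lq = P₀·a^3·ρ / (3!(1-ρ)²) = 0.5496 × 0.2128 × 0.1990 / (6 × 0.6416) = 0.006046
  Wq_B = Lq/λ = 0.00604582/8.0 = 0.00075573
  W_B = Wq_B + 1/μ = 0.00075573 + 0.074627 = 0.07538

Since W_A = 0.05263 < W_B = 0.07538, Option A (single fast server) has the shorter time in system.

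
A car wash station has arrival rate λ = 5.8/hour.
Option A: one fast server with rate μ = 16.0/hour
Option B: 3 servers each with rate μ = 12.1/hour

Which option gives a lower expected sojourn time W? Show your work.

Option A: single server μ = 16.0 (M/M/1)
  ρ_A = 5.8/16.0 = 0.3625
  W_A = 1/(μ-λ) = 1/(16.0-5.8) = 1/10.20 = 0.09804

Option B: 3 servers μ = 12.1 (M/M/3)
  ρ_B = λ/(cμ) = 5.8/(3×12.1) = 0.1598
  Offered load a = λ/μ = cρ = 5.8/12.1 = 0.4793
  P₀ = [ Σₙ₌₀^2 aⁿ/n! + a^3/(3!(1-ρ)) ]⁻¹
  Σ = a^0/0! + a^1/1! + a^2/2! = 1.0000 + 0.4793 + 0.1149 = 1.5942
  a^3/(3!(1-ρ)) = 0.11014/(6 × 0.84022) = 0.02185
  P₀ = 1/(1.5942 + 0.02185) = 0.6188
  Lq = P₀·a^3·ρ / (3!(1-ρ)²) = 0.61879 × 0.11014 × 0.15978 / (6 × 0.70597) = 0.002571
  Wq_B = Lq/λ = 0.0025707/5.8 = 0.00044322
  W_B = Wq_B + 1/μ = 0.00044322 + 0.082645 = 0.08309

Since W_B = 0.08309 < W_A = 0.09804, Option B (multiple servers) has the shorter time in system.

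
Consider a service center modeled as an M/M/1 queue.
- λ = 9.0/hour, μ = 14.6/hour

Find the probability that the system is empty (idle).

ρ = λ/μ = 9.0/14.6 = 0.6164
P(0) = 1 - ρ = 1 - 0.6164 = 0.3836
The server is idle 38.36% of the time.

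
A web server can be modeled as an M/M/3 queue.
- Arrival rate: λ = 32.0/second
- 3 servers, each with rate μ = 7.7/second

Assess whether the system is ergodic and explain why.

Stability requires ρ = λ/(cμ) < 1
ρ = 32.0/(3 × 7.7) = 32.0/23.10 = 1.3853
Since 1.3853 ≥ 1, the system is UNSTABLE.
Need c > λ/μ = 32.0/7.7 = 4.16.
Minimum servers needed: c = 5.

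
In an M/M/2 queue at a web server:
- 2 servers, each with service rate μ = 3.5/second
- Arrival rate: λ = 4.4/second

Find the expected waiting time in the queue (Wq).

Traffic intensity: ρ = λ/(cμ) = 4.4/(2×3.5) = 0.6286
Since ρ = 0.6286 < 1, system is stable.
Offered load a = λ/μ = cρ = 4.4/3.5 = 1.2571
P₀ = [ Σₙ₌₀^1 aⁿ/n! + a^2/(2!(1-ρ)) ]⁻¹
Σ = a^0/0! + a^1/1! = 1.0000 + 1.2571 = 2.2571
a^2/(2!(1-ρ)) = 1.5804/(2 × 0.37143) = 2.1275
P₀ = 1/(2.2571 + 2.1275) = 0.2281
Lq = P₀·a^2·ρ / (2!(1-ρ)²) = 0.22807 × 1.5804 × 0.62857 / (2 × 0.13796) = 0.8211
Wq = Lq/λ = 0.8211/4.4 = 0.1866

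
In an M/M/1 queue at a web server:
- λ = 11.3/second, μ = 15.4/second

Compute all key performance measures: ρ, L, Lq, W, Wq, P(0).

Step 1: ρ = λ/μ = 11.3/15.4 = 0.7338
Step 2: L = λ/(μ-λ) = 11.3/4.10 = 2.7561
Step 3: Lq = λ²/(μ(μ-λ)) = 127.69/(15.4×4.10) = 2.0223
Step 4: W = 1/(μ-λ) = 1/4.10 = 0.2439
Step 5: Wq = λ/(μ(μ-λ)) = 11.3/(15.4×4.10) = 0.1790
Step 6: P(0) = 1-ρ = 0.2662
Verify: L = λW = 11.3×0.2439 = 2.7561 ✔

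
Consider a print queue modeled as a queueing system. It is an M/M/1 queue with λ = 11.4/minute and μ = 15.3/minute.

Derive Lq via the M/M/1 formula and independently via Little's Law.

Method 1 (direct): Lq = λ²/(μ(μ-λ)) = 129.96/(15.3 × 3.90) = 2.1780

Method 2 (Little's Law):
W = 1/(μ-λ) = 1/3.90 = 0.25641
Wq = W - 1/μ = 0.25641 - 0.065359 = 0.19105
Lq = λWq = 11.4 × 0.19105 = 2.1780 ✔ (matches Method 1)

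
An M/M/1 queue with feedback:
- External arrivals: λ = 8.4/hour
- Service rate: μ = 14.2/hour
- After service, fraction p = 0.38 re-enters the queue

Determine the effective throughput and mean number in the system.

Effective arrival rate: λ_eff = λ/(1-p) = 8.4/(1-0.38) = 8.4/0.62 = 13.548387
ρ = λ_eff/μ = 13.548387/14.2 = 0.9541118
L = ρ/(1-ρ) = 0.9541118/(1-0.9541118) = 20.7921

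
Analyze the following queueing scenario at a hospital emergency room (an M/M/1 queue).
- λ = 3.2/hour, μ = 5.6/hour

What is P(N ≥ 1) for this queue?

ρ = λ/μ = 3.2/5.6 = 0.5714
P(N ≥ n) = ρⁿ
P(N ≥ 1) = 0.5714^1
P(N ≥ 1) = 0.5714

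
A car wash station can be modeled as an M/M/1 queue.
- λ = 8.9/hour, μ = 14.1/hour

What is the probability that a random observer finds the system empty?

ρ = λ/μ = 8.9/14.1 = 0.6312
P(0) = 1 - ρ = 1 - 0.6312 = 0.3688
The server is idle 36.88% of the time.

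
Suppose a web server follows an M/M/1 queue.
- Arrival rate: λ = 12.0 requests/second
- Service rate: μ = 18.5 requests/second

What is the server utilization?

Server utilization: ρ = λ/μ
ρ = 12.0/18.5 = 0.6486
The server is busy 64.86% of the time.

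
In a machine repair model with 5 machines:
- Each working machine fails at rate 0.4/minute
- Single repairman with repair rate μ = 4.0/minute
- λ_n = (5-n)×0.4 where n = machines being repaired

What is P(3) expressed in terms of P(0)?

P(3)/P(0) = ∏_{i=0}^{3-1} λ_i/μ_{i+1}
= (5-0)×0.4/4.0 × (5-1)×0.4/4.0 × (5-2)×0.4/4.0
= 0.06000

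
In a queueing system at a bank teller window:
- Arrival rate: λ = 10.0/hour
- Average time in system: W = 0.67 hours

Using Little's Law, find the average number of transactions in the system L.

Little's Law: L = λW
L = 10.0 × 0.67 = 6.7000 transactions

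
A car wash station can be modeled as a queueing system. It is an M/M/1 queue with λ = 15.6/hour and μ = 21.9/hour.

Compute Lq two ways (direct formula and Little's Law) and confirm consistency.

Method 1 (direct): Lq = λ²/(μ(μ-λ)) = 243.36/(21.9 × 6.30) = 1.7639

Method 2 (Little's Law):
W = 1/(μ-λ) = 1/6.30 = 0.15873
Wq = W - 1/μ = 0.15873 - 0.045662 = 0.11307
Lq = λWq = 15.6 × 0.11307 = 1.7639 ✔ (matches Method 1)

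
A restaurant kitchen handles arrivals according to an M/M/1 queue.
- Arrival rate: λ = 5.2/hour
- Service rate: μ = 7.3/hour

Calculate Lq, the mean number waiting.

ρ = λ/μ = 5.2/7.3 = 0.7123
For M/M/1: Lq = λ²/(μ(μ-λ))
Lq = 27.04/(7.3 × 2.10)
Lq = 1.7639 orders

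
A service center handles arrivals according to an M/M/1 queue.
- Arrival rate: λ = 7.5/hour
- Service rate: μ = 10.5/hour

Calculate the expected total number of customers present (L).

ρ = λ/μ = 7.5/10.5 = 0.7143
For M/M/1: L = λ/(μ-λ)
L = 7.5/(10.5-7.5) = 7.5/3.00
L = 2.5000 customers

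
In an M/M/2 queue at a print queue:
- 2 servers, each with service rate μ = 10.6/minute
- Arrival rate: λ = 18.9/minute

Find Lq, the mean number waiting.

Traffic intensity: ρ = λ/(cμ) = 18.9/(2×10.6) = 0.8915
Since ρ = 0.8915 < 1, system is stable.
Offered load a = λ/μ = cρ = 18.9/10.6 = 1.7830
P₀ = [ Σₙ₌₀^1 aⁿ/n! + a^2/(2!(1-ρ)) ]⁻¹
Σ = a^0/0! + a^1/1! = 1.0000 + 1.7830 = 2.7830
a^2/(2!(1-ρ)) = 3.179156/(2 × 0.1084906) = 14.6518
P₀ = 1/(2.7830 + 14.6518) = 0.05736
Lq = P₀·a^2·ρ / (2!(1-ρ)²) = 0.0573566 × 3.17916 × 0.891509 / (2 × 0.0117702) = 6.9057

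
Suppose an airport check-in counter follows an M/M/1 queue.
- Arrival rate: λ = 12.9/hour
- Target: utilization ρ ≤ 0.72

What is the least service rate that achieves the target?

ρ = λ/μ, so μ = λ/ρ
μ ≥ 12.9/0.72 = 17.9167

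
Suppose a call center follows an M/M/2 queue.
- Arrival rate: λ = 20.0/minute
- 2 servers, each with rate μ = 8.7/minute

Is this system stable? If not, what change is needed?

Stability requires ρ = λ/(cμ) < 1
ρ = 20.0/(2 × 8.7) = 20.0/17.40 = 1.1494
Since 1.1494 ≥ 1, the system is UNSTABLE.
Need c > λ/μ = 20.0/8.7 = 2.30.
Minimum servers needed: c = 3.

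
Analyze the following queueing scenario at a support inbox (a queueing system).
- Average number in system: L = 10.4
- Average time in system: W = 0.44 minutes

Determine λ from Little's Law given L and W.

Little's Law: L = λW, so λ = L/W
λ = 10.4/0.44 = 23.6364 emails/minute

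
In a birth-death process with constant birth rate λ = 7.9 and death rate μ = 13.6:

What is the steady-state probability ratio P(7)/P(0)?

For constant rates: P(n)/P(0) = (λ/μ)^n
P(7)/P(0) = (7.9/13.6)^7 = 0.5809^7 = 0.02232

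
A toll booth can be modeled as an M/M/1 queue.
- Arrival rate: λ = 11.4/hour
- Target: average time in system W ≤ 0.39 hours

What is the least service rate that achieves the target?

For M/M/1: W = 1/(μ-λ)
Need W ≤ 0.39, so 1/(μ-λ) ≤ 0.39
μ - λ ≥ 1/0.39 = 2.5641
μ ≥ 11.4 + 2.5641 = 13.9641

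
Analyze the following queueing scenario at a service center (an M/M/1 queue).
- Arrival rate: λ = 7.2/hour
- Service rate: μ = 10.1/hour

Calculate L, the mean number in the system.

ρ = λ/μ = 7.2/10.1 = 0.7129
For M/M/1: L = λ/(μ-λ)
L = 7.2/(10.1-7.2) = 7.2/2.90
L = 2.4828 customers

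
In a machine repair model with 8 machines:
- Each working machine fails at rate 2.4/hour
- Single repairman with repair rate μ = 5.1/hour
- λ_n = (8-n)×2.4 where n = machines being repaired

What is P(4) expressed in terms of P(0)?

P(4)/P(0) = ∏_{i=0}^{4-1} λ_i/μ_{i+1}
= (8-0)×2.4/5.1 × (8-1)×2.4/5.1 × (8-2)×2.4/5.1 × (8-3)×2.4/5.1
= 82.3898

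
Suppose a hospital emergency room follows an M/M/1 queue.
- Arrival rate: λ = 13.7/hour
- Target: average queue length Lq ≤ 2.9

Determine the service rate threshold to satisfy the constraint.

For M/M/1: Lq = λ²/(μ(μ-λ))
Need Lq ≤ 2.9, i.e. μ(μ-λ) ≥ λ²/2.9
μ² - 13.7μ - 187.69/2.9 ≥ 0  →  μ² - 13.7μ - 64.7207 ≥ 0
Quadratic formula (positive root): μ = [λ + √(λ² + 4×64.7207)]/2
Discriminant: 187.69 + 4×64.7207 = 446.5728, √446.5728 = 21.13227
μ ≥ (13.7 + 21.13227)/2 = 17.4161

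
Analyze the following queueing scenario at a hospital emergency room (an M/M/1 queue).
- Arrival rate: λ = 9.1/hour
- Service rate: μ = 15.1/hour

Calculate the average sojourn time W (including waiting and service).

First, compute utilization: ρ = λ/μ = 9.1/15.1 = 0.6026
For M/M/1: W = 1/(μ-λ)
W = 1/(15.1-9.1) = 1/6.00
W = 0.1667 hours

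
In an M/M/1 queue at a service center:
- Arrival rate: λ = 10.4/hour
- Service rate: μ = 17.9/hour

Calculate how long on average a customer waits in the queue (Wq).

First, compute utilization: ρ = λ/μ = 10.4/17.9 = 0.5810
For M/M/1: Wq = λ/(μ(μ-λ))
Wq = 10.4/(17.9 × (17.9-10.4))
Wq = 10.4/(17.9 × 7.50)
Wq = 0.07747 hours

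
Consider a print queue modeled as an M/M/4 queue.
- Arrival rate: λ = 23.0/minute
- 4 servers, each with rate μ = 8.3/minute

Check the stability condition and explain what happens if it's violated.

Stability requires ρ = λ/(cμ) < 1
ρ = 23.0/(4 × 8.3) = 23.0/33.20 = 0.6928
Since 0.6928 < 1, the system is STABLE.
The servers are busy 69.28% of the time.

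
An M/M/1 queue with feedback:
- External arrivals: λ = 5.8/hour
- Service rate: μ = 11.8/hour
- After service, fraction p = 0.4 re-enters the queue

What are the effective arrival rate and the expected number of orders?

Effective arrival rate: λ_eff = λ/(1-p) = 5.8/(1-0.4) = 5.8/0.60 = 9.66667
ρ = λ_eff/μ = 9.66667/11.8 = 0.819209
L = ρ/(1-ρ) = 0.819209/(1-0.819209) = 4.5312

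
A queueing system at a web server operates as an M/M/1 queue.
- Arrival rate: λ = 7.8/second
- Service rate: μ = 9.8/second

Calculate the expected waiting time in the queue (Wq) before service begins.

First, compute utilization: ρ = λ/μ = 7.8/9.8 = 0.7959
For M/M/1: Wq = λ/(μ(μ-λ))
Wq = 7.8/(9.8 × (9.8-7.8))
Wq = 7.8/(9.8 × 2.00)
Wq = 0.3980 seconds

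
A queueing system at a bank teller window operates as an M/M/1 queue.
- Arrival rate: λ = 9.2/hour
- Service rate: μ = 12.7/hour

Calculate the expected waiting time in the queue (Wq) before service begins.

First, compute utilization: ρ = λ/μ = 9.2/12.7 = 0.7244
For M/M/1: Wq = λ/(μ(μ-λ))
Wq = 9.2/(12.7 × (12.7-9.2))
Wq = 9.2/(12.7 × 3.50)
Wq = 0.2070 hours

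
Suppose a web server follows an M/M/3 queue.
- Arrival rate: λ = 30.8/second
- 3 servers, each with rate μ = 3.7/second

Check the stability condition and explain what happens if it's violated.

Stability requires ρ = λ/(cμ) < 1
ρ = 30.8/(3 × 3.7) = 30.8/11.10 = 2.7748
Since 2.7748 ≥ 1, the system is UNSTABLE.
Need c > λ/μ = 30.8/3.7 = 8.32.
Minimum servers needed: c = 9.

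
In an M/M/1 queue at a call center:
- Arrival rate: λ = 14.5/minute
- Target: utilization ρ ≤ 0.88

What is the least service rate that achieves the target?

ρ = λ/μ, so μ = λ/ρ
μ ≥ 14.5/0.88 = 16.4773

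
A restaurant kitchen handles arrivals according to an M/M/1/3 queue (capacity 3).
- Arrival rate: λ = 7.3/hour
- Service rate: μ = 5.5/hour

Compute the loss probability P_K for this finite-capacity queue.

ρ = λ/μ = 7.3/5.5 = 1.3273
P₀ = (1-ρ)/(1-ρ^(K+1)) = (1-1.3273)/(1-1.3273^4) = -0.3273/-2.1037 = 0.1556
P_K = P₀×ρ^K = 0.1556 × 1.3273^3 = 0.1556 × 2.3383 = 0.3638
Blocking probability = 36.38%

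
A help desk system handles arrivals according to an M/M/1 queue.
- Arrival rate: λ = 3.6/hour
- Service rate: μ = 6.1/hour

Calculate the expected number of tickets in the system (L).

ρ = λ/μ = 3.6/6.1 = 0.5902
For M/M/1: L = λ/(μ-λ)
L = 3.6/(6.1-3.6) = 3.6/2.50
L = 1.4400 tickets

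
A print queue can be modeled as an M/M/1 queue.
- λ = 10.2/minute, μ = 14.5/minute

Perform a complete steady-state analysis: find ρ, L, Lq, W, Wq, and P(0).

Step 1: ρ = λ/μ = 10.2/14.5 = 0.7034
Step 2: L = λ/(μ-λ) = 10.2/4.30 = 2.3721
Step 3: Lq = λ²/(μ(μ-λ)) = 104.04/(14.5×4.30) = 1.6686
Step 4: W = 1/(μ-λ) = 1/4.30 = 0.23256
Step 5: Wq = λ/(μ(μ-λ)) = 10.2/(14.5×4.30) = 0.1636
Step 6: P(0) = 1-ρ = 0.2966
Verify: L = λW = 10.2×0.23256 = 2.3721 ✔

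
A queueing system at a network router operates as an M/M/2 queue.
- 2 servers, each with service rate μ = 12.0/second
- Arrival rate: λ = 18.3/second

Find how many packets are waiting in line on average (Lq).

Traffic intensity: ρ = λ/(cμ) = 18.3/(2×12.0) = 0.7625
Since ρ = 0.7625 < 1, system is stable.
Offered load a = λ/μ = cρ = 18.3/12.0 = 1.5250
P₀ = [ Σₙ₌₀^1 aⁿ/n! + a^2/(2!(1-ρ)) ]⁻¹
Σ = a^0/0! + a^1/1! = 1.0000 + 1.5250 = 2.5250
a^2/(2!(1-ρ)) = 2.32563/(2 × 0.237500) = 4.8961
P₀ = 1/(2.5250 + 4.8961) = 0.1348
Lq = P₀·a^2·ρ / (2!(1-ρ)²) = 0.134752 × 2.32563 × 0.762500 / (2 × 0.0564062) = 2.1182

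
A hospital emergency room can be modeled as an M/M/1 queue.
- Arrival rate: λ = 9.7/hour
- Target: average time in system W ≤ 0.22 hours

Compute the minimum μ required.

For M/M/1: W = 1/(μ-λ)
Need W ≤ 0.22, so 1/(μ-λ) ≤ 0.22
μ - λ ≥ 1/0.22 = 4.5455
μ ≥ 9.7 + 4.5455 = 14.2455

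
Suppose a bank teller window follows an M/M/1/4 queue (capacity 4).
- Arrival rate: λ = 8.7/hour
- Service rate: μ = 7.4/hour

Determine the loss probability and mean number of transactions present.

ρ = λ/μ = 8.7/7.4 = 1.1757
P₀ = (1-ρ)/(1-ρ^(K+1)) = (1-1.1757)/(1-1.1757^5) = -0.1757/-1.2464 = 0.1410
P_K = P₀×ρ^K = 0.140969 × 1.1757^4 = 0.140969 × 1.91067 = 0.2693
Blocking probability P_4 = 0.2693 (26.93%)
L = ρ[1 - (K+1)ρ^K + Kρ^(K+1)] / [(1-ρ)(1-ρ^(K+1))]
L = 1.1757 × (1 - 5×1.910672 + 4×2.246377) / ((1 - 1.1757) × (1 - 2.246377)) = 2.3201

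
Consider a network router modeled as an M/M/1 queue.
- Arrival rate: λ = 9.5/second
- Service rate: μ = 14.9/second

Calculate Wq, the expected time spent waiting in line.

First, compute utilization: ρ = λ/μ = 9.5/14.9 = 0.6376
For M/M/1: Wq = λ/(μ(μ-λ))
Wq = 9.5/(14.9 × (14.9-9.5))
Wq = 9.5/(14.9 × 5.40)
Wq = 0.1181 seconds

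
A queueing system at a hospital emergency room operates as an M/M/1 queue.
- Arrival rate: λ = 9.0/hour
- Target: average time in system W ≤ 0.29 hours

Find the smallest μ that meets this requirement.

For M/M/1: W = 1/(μ-λ)
Need W ≤ 0.29, so 1/(μ-λ) ≤ 0.29
μ - λ ≥ 1/0.29 = 3.4483
μ ≥ 9.0 + 3.4483 = 12.4483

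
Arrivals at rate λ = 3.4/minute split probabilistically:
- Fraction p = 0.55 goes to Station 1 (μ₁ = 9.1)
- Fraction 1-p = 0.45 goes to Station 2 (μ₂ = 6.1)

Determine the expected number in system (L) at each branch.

Effective rates: λ₁ = 3.4×0.55 = 1.87, λ₂ = 3.4×0.45 = 1.53
Station 1: ρ₁ = 1.87/9.1 = 0.20549, L₁ = ρ₁/(1-ρ₁) = 0.20549/(1-0.20549) = 0.2586
Station 2: ρ₂ = 1.53/6.1 = 0.2508, L₂ = ρ₂/(1-ρ₂) = 0.2508/(1-0.2508) = 0.3348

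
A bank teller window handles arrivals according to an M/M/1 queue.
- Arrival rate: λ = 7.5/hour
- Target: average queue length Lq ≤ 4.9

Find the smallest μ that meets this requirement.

For M/M/1: Lq = λ²/(μ(μ-λ))
Need Lq ≤ 4.9, i.e. μ(μ-λ) ≥ λ²/4.9
μ² - 7.5μ - 56.25/4.9 ≥ 0  →  μ² - 7.5μ - 11.4796 ≥ 0
Quadratic formula (positive root): μ = [λ + √(λ² + 4×11.4796)]/2
Discriminant: 56.25 + 4×11.4796 = 102.1684, √102.1684 = 10.1078
μ ≥ (7.5 + 10.1078)/2 = 8.8039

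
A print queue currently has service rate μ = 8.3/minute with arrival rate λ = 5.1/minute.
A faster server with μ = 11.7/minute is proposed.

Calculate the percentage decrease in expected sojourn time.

System 1: ρ₁ = 5.1/8.3 = 0.6145, W₁ = 1/(8.3-5.1) = 0.3125
System 2: ρ₂ = 5.1/11.7 = 0.4359, W₂ = 1/(11.7-5.1) = 0.1515
Improvement: (W₁-W₂)/W₁ = (0.3125-0.1515)/0.3125 = 51.52%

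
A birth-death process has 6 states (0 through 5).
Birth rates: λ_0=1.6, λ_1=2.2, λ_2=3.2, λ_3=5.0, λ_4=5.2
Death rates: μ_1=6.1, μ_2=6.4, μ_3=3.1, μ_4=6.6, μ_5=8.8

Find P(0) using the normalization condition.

Ratios P(n)/P(0) = (λ₀···λₙ₋₁)/(μ₁···μₙ):
P(1)/P(0) = (1.6)/(6.1) = 0.2623
P(2)/P(0) = (1.6×2.2)/(6.1×6.4) = 0.09016
P(3)/P(0) = (1.6×2.2×3.2)/(6.1×6.4×3.1) = 0.09307
P(4)/P(0) = (1.6×2.2×3.2×5.0)/(6.1×6.4×3.1×6.6) = 0.07051
P(5)/P(0) = (1.6×2.2×3.2×5.0×5.2)/(6.1×6.4×3.1×6.6×8.8) = 0.04166

Normalization: ∑ P(n) = 1
P(0) × (1.0000 + 0.2623 + 0.09016 + 0.09307 + 0.07051 + 0.04166) = 1
P(0) × 1.5577 = 1
P(0) = 1/1.5577 = 0.6420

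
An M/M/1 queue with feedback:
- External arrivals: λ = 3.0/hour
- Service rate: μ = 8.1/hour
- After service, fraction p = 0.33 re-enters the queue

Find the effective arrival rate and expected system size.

Effective arrival rate: λ_eff = λ/(1-p) = 3.0/(1-0.33) = 3.0/0.67 = 4.4776
ρ = λ_eff/μ = 4.4776/8.1 = 0.5528
L = ρ/(1-ρ) = 0.5528/(1-0.5528) = 1.2361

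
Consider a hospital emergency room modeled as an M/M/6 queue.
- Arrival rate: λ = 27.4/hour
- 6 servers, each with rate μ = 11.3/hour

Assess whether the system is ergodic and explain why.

Stability requires ρ = λ/(cμ) < 1
ρ = 27.4/(6 × 11.3) = 27.4/67.80 = 0.4041
Since 0.4041 < 1, the system is STABLE.
The servers are busy 40.41% of the time.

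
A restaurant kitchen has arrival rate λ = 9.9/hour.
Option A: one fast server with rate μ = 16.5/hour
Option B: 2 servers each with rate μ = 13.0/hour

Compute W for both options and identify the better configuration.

Option A: single server μ = 16.5 (M/M/1)
  ρ_A = 9.9/16.5 = 0.6000
  W_A = 1/(μ-λ) = 1/(16.5-9.9) = 1/6.60 = 0.1515

Option B: 2 servers μ = 13.0 (M/M/2)
  ρ_B = λ/(cμ) = 9.9/(2×13.0) = 0.3808
  Offered load a = λ/μ = cρ = 9.9/13.0 = 0.7615
  P₀ = [ Σₙ₌₀^1 aⁿ/n! + a^2/(2!(1-ρ)) ]⁻¹
  Σ = a^0/0! + a^1/1! = 1.0000 + 0.7615 = 1.7615
  a^2/(2!(1-ρ)) = 0.5799/(2 × 0.6192) = 0.4683
  P₀ = 1/(1.7615 + 0.4683) = 0.4485
  Lq = P₀·a^2·ρ / (2!(1-ρ)²) = 0.44847 × 0.57994 × 0.38077 / (2 × 0.38345) = 0.1291
  Wq_B = Lq/λ = 0.129134/9.9 = 0.013044
  W_B = Wq_B + 1/μ = 0.013044 + 0.076923 = 0.08997

Since W_B = 0.08997 < W_A = 0.1515, Option B (multiple servers) has the shorter time in system.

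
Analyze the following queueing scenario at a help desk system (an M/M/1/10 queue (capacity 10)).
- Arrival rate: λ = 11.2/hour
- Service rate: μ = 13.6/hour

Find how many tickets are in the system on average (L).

ρ = λ/μ = 11.2/13.6 = 0.823529
P₀ = (1-ρ)/(1-ρ^(K+1)) = (1-0.823529)/(1-0.823529^11) = 0.17647/0.88184 = 0.2001
P_K = P₀×ρ^K = 0.2001 × 0.823529^10 = 0.2001 × 0.1435 = 0.02871
L = ρ[1 - (K+1)ρ^K + Kρ^(K+1)] / [(1-ρ)(1-ρ^(K+1))]
L = 0.823529 × (1 - 11×0.14348 + 10×0.11816) / ((1 - 0.823529) × (1 - 0.11816)) = 3.1927 tickets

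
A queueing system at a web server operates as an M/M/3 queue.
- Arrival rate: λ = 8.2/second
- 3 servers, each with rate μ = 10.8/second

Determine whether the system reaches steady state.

Stability requires ρ = λ/(cμ) < 1
ρ = 8.2/(3 × 10.8) = 8.2/32.40 = 0.2531
Since 0.2531 < 1, the system is STABLE.
The servers are busy 25.31% of the time.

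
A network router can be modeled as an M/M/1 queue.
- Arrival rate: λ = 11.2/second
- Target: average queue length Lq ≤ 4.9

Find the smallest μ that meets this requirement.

For M/M/1: Lq = λ²/(μ(μ-λ))
Need Lq ≤ 4.9, i.e. μ(μ-λ) ≥ λ²/4.9
μ² - 11.2μ - 125.44/4.9 ≥ 0  →  μ² - 11.2μ - 25.6000 ≥ 0
Quadratic formula (positive root): μ = [λ + √(λ² + 4×25.6000)]/2
Discriminant: 125.44 + 4×25.6000 = 227.8400, √227.8400 = 15.0944
μ ≥ (11.2 + 15.0944)/2 = 13.1472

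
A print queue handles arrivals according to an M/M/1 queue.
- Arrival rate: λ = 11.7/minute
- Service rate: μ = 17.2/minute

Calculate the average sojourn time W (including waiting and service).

First, compute utilization: ρ = λ/μ = 11.7/17.2 = 0.6802
For M/M/1: W = 1/(μ-λ)
W = 1/(17.2-11.7) = 1/5.50
W = 0.1818 minutes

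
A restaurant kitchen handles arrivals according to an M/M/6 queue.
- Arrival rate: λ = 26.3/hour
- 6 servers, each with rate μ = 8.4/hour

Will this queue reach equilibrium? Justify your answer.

Stability requires ρ = λ/(cμ) < 1
ρ = 26.3/(6 × 8.4) = 26.3/50.40 = 0.5218
Since 0.5218 < 1, the system is STABLE.
The servers are busy 52.18% of the time.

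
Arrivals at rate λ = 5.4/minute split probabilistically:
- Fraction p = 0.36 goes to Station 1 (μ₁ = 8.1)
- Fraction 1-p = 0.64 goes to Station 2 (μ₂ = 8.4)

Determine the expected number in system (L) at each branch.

Effective rates: λ₁ = 5.4×0.36 = 1.944, λ₂ = 5.4×0.64 = 3.456
Station 1: ρ₁ = 1.944/8.1 = 0.2400, L₁ = ρ₁/(1-ρ₁) = 0.2400/(1-0.2400) = 0.3158
Station 2: ρ₂ = 3.456/8.4 = 0.41143, L₂ = ρ₂/(1-ρ₂) = 0.41143/(1-0.41143) = 0.6990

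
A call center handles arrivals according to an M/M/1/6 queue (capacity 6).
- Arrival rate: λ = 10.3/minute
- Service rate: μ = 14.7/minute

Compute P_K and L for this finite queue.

ρ = λ/μ = 10.3/14.7 = 0.70068
P₀ = (1-ρ)/(1-ρ^(K+1)) = (1-0.70068)/(1-0.70068^7) = 0.2993/0.9171 = 0.3264
P_K = P₀×ρ^K = 0.32638 × 0.70068^6 = 0.32638 × 0.11834 = 0.03862
Blocking probability P_6 = 0.03862 (3.86%)
L = ρ[1 - (K+1)ρ^K + Kρ^(K+1)] / [(1-ρ)(1-ρ^(K+1))]
L = 0.70068 × (1 - 7×0.11834 + 6×0.082916) / ((1 - 0.70068) × (1 - 0.082916)) = 1.7080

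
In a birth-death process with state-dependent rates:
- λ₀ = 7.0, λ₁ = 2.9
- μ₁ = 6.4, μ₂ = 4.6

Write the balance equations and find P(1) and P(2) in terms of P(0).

Balance equations:
State 0: λ₀P₀ = μ₁P₁ → P₁ = (λ₀/μ₁)P₀ = (7.0/6.4)P₀ = 1.0938P₀
State 1: P₂ = (λ₀λ₁)/(μ₁μ₂)P₀ = (7.0×2.9)/(6.4×4.6)P₀ = 0.6895P₀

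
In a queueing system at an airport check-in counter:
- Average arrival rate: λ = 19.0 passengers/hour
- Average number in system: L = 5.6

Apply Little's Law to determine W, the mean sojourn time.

Little's Law: L = λW, so W = L/λ
W = 5.6/19.0 = 0.2947 hours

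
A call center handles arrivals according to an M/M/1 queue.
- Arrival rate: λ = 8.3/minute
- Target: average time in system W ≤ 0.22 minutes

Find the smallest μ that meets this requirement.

For M/M/1: W = 1/(μ-λ)
Need W ≤ 0.22, so 1/(μ-λ) ≤ 0.22
μ - λ ≥ 1/0.22 = 4.5455
μ ≥ 8.3 + 4.5455 = 12.8455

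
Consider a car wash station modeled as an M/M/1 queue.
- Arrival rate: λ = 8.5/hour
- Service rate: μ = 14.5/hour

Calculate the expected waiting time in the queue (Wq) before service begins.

First, compute utilization: ρ = λ/μ = 8.5/14.5 = 0.5862
For M/M/1: Wq = λ/(μ(μ-λ))
Wq = 8.5/(14.5 × (14.5-8.5))
Wq = 8.5/(14.5 × 6.00)
Wq = 0.09770 hours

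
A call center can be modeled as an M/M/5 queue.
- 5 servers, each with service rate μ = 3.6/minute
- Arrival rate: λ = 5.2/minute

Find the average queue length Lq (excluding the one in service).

Traffic intensity: ρ = λ/(cμ) = 5.2/(5×3.6) = 0.2889
Since ρ = 0.2889 < 1, system is stable.
Offered load a = λ/μ = cρ = 5.2/3.6 = 1.4444
P₀ = [ Σₙ₌₀^4 aⁿ/n! + a^5/(5!(1-ρ)) ]⁻¹
Σ = a^0/0! + a^1/1! + a^2/2! + a^3/3! + a^4/4! = 1.0000 + 1.4444 + 1.0432 + 0.5023 + 0.1814 = 4.1713
a^5/(5!(1-ρ)) = 6.2879/(120 × 0.7111) = 0.07369
P₀ = 1/(4.1713 + 0.07369) = 0.2356
Lq = P₀·a^5·ρ / (5!(1-ρ)²) = 0.23557 × 6.2879 × 0.28889 / (120 × 0.50568) = 0.007052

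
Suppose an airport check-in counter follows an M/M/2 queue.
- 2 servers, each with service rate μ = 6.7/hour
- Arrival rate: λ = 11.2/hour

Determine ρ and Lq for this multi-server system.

Traffic intensity: ρ = λ/(cμ) = 11.2/(2×6.7) = 0.8358
Since ρ = 0.8358 < 1, system is stable.
Offered load a = λ/μ = cρ = 11.2/6.7 = 1.6716
P₀ = [ Σₙ₌₀^1 aⁿ/n! + a^2/(2!(1-ρ)) ]⁻¹
Σ = a^0/0! + a^1/1! = 1.0000 + 1.6716 = 2.6716
a^2/(2!(1-ρ)) = 2.7944/(2 × 0.16418) = 8.5102
P₀ = 1/(2.6716 + 8.5102) = 0.08943
Lq = P₀·a^2·ρ / (2!(1-ρ)²) = 0.0894309 × 2.79439 × 0.835821 / (2 × 0.0269548) = 3.8746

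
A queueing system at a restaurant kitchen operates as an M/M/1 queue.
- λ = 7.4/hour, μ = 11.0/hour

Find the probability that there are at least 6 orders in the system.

ρ = λ/μ = 7.4/11.0 = 0.67273
P(N ≥ n) = ρⁿ
P(N ≥ 6) = 0.67273^6
P(N ≥ 6) = 0.09269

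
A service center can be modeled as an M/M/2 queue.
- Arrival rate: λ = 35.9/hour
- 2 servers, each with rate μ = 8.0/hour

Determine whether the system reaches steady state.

Stability requires ρ = λ/(cμ) < 1
ρ = 35.9/(2 × 8.0) = 35.9/16.00 = 2.2437
Since 2.2437 ≥ 1, the system is UNSTABLE.
Need c > λ/μ = 35.9/8.0 = 4.49.
Minimum servers needed: c = 5.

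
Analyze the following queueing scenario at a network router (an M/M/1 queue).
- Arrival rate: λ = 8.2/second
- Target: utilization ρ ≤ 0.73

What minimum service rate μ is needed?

ρ = λ/μ, so μ = λ/ρ
μ ≥ 8.2/0.73 = 11.2329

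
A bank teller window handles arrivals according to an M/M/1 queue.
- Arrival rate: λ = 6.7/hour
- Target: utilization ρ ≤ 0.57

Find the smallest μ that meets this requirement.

ρ = λ/μ, so μ = λ/ρ
μ ≥ 6.7/0.57 = 11.7544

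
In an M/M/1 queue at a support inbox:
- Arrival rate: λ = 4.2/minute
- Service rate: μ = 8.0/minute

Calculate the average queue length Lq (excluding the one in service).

ρ = λ/μ = 4.2/8.0 = 0.5250
For M/M/1: Lq = λ²/(μ(μ-λ))
Lq = 17.64/(8.0 × 3.80)
Lq = 0.5803 emails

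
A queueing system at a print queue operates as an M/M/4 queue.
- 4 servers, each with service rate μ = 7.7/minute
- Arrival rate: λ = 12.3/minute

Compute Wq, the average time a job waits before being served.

Traffic intensity: ρ = λ/(cμ) = 12.3/(4×7.7) = 0.3994
Since ρ = 0.3994 < 1, system is stable.
Offered load a = λ/μ = cρ = 12.3/7.7 = 1.5974
P₀ = [ Σₙ₌₀^3 aⁿ/n! + a^4/(4!(1-ρ)) ]⁻¹
Σ = a^0/0! + a^1/1! + a^2/2! + a^3/3! = 1.0000 + 1.5974 + 1.2758 + 0.67935 = 4.5526
a^4/(4!(1-ρ)) = 6.5111/(24 × 0.6006) = 0.4517
P₀ = 1/(4.5526 + 0.4517) = 0.1998
Lq = P₀·a^4·ρ / (4!(1-ρ)²) = 0.19983 × 6.5111 × 0.39935 / (24 × 0.36078) = 0.06001
Wq = Lq/λ = 0.06001/12.3 = 0.004879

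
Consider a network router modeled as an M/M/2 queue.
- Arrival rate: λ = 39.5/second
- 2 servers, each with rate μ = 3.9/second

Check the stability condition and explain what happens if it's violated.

Stability requires ρ = λ/(cμ) < 1
ρ = 39.5/(2 × 3.9) = 39.5/7.80 = 5.0641
Since 5.0641 ≥ 1, the system is UNSTABLE.
Need c > λ/μ = 39.5/3.9 = 10.13.
Minimum servers needed: c = 11.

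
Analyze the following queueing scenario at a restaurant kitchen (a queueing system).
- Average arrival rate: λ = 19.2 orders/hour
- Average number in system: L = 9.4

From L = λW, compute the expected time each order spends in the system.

Little's Law: L = λW, so W = L/λ
W = 9.4/19.2 = 0.4896 hours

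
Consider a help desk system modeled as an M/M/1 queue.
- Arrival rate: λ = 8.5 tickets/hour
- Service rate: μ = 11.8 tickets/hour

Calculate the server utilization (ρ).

Server utilization: ρ = λ/μ
ρ = 8.5/11.8 = 0.7203
The server is busy 72.03% of the time.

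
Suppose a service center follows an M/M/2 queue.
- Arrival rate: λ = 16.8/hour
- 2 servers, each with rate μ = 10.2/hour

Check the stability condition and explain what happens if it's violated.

Stability requires ρ = λ/(cμ) < 1
ρ = 16.8/(2 × 10.2) = 16.8/20.40 = 0.8235
Since 0.8235 < 1, the system is STABLE.
The servers are busy 82.35% of the time.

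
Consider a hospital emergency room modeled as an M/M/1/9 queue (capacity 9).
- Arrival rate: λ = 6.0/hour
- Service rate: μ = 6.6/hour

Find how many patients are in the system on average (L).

ρ = λ/μ = 6.0/6.6 = 0.90909
P₀ = (1-ρ)/(1-ρ^(K+1)) = (1-0.90909)/(1-0.90909^10) = 0.090910/0.61446 = 0.1480
P_K = P₀×ρ^K = 0.147951 × 0.90909^9 = 0.147951 × 0.424094 = 0.06275
L = ρ[1 - (K+1)ρ^K + Kρ^(K+1)] / [(1-ρ)(1-ρ^(K+1))]
L = 0.90909 × (1 - 10×0.42409380 + 9×0.38553943) / ((1 - 0.90909) × (1 - 0.38553943)) = 3.7255 patients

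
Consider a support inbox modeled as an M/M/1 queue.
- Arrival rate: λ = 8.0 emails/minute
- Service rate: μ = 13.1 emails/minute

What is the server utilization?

Server utilization: ρ = λ/μ
ρ = 8.0/13.1 = 0.6107
The server is busy 61.07% of the time.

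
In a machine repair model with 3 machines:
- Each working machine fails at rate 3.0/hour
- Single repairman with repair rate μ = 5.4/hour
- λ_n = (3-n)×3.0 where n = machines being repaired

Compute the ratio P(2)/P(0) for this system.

P(2)/P(0) = ∏_{i=0}^{2-1} λ_i/μ_{i+1}
= (3-0)×3.0/5.4 × (3-1)×3.0/5.4
= 1.8519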